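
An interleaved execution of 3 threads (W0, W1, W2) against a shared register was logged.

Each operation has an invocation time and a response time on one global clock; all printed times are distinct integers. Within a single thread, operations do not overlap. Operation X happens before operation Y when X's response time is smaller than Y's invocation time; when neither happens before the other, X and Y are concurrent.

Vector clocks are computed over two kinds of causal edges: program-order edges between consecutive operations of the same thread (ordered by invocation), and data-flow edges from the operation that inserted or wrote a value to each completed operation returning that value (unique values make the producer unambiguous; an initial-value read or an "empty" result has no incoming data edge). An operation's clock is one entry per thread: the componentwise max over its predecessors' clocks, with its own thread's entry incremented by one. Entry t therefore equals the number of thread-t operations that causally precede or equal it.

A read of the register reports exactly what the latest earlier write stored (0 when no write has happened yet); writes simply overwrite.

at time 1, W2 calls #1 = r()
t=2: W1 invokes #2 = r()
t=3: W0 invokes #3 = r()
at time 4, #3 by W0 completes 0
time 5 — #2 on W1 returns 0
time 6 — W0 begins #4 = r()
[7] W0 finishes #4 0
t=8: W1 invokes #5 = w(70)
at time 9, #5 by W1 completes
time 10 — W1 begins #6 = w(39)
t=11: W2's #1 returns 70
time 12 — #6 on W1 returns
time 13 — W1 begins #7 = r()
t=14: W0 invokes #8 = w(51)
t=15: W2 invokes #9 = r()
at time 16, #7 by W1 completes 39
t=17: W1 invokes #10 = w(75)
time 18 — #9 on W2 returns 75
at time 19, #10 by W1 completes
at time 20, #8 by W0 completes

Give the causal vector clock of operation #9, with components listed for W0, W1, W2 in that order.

(0, 5, 2)

no predecessors for #2 (invoked 2): W1 increments from zero → (0, 1, 0)
no predecessors for #3 (invoked 3): W0 increments from zero → (1, 0, 0)
invoked at 8, #5 merges VC(#2)=(0, 1, 0) and bumps W1's slot → (0, 2, 0)
invoked at 6, #4 merges VC(#3)=(1, 0, 0) and bumps W0's slot → (2, 0, 0)
invoked at 1, #1 merges VC(#5)=(0, 2, 0) and bumps W2's slot → (0, 2, 1)
invoked at 10, #6 merges VC(#5)=(0, 2, 0) and bumps W1's slot → (0, 3, 0)
invoked at 14, #8 merges VC(#4)=(2, 0, 0) and bumps W0's slot → (3, 0, 0)
invoked at 13, #7 merges VC(#6)=(0, 3, 0) and bumps W1's slot → (0, 4, 0)
invoked at 17, #10 merges VC(#7)=(0, 4, 0) and bumps W1's slot → (0, 5, 0)
invoked at 15, #9 merges VC(#1)=(0, 2, 1), VC(#10)=(0, 5, 0) and bumps W2's slot → (0, 5, 2)
target: VC(#9) = (0, 5, 2)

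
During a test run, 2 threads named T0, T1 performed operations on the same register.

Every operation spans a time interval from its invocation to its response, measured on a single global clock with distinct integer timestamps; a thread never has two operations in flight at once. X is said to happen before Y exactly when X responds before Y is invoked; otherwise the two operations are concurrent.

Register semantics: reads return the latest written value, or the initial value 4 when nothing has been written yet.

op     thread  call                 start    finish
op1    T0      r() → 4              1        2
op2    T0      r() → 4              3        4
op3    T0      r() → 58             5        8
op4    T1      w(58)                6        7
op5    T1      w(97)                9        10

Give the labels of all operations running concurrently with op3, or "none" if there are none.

op3 spans [5,8]; an op avoiding the whole window 5..8 is ordered, any other is concurrent
op1 [1,2]: before
op2 [3,4]: before
op4 [6,7]: concurrent
op5 [9,10]: after

op4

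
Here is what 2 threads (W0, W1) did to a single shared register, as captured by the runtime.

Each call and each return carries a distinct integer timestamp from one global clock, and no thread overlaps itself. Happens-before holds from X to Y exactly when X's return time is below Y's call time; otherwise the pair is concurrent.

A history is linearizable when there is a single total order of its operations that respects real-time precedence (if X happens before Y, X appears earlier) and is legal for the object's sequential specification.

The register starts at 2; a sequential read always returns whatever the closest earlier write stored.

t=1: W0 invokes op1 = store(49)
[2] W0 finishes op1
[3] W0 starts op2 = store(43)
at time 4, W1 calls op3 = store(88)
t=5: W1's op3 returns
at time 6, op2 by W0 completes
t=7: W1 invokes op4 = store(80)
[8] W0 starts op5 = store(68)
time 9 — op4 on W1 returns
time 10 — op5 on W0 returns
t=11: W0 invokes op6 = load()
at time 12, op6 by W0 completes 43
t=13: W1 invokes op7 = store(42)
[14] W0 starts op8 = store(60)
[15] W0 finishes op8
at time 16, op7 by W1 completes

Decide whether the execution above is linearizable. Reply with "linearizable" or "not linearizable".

not linearizable

the violation lands at event 12, op6's response at time 12: events 1..11 linearize, events 1..12 do not
all 4 real-time-respecting orders fail — 6 completed register operations, no legal replay
take op1, op2, op3, op4, op5, op6: step 6 already fails, because op6 load() → 43 cannot occur there
take op1, op2, op3, op5, op4, op6: step 6 already fails, because op6 load() → 43 cannot occur there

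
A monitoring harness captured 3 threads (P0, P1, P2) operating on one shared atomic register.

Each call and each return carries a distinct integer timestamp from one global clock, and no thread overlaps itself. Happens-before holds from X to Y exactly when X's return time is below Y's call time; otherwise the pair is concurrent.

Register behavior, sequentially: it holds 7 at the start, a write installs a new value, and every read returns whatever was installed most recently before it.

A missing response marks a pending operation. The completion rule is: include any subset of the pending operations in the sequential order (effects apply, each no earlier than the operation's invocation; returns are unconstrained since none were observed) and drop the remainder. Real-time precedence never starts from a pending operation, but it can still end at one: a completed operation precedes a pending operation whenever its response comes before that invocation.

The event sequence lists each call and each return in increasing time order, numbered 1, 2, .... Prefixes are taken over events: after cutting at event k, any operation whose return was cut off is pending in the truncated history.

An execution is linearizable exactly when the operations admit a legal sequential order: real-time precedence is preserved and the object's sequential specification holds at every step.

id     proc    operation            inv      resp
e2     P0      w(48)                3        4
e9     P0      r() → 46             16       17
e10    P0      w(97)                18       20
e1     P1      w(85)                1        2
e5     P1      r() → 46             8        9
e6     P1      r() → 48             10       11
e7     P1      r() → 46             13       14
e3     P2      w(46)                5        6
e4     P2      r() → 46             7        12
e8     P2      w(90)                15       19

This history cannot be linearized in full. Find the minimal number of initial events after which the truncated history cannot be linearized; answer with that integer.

events 1..10 are still linearizable — one witness is e1, e2, e3, e4, e5:
step 1: e1 w(85) — value 85
step 2: e2 w(48) — value 48
step 3: e3 w(46) — value 46
step 4: e4 r() (pending, included) — value 46
step 5: e5 r() → 46 — value 46
include event 11 — e6 responding at 11 — and every candidate order breaks
no escape via the 1 pending operation (e4): every completion choice fails
sample order e1, e2, e3, e5, e6 (pending dropped) stalls at step 5 — e6 r() → 48 has no legal effect

11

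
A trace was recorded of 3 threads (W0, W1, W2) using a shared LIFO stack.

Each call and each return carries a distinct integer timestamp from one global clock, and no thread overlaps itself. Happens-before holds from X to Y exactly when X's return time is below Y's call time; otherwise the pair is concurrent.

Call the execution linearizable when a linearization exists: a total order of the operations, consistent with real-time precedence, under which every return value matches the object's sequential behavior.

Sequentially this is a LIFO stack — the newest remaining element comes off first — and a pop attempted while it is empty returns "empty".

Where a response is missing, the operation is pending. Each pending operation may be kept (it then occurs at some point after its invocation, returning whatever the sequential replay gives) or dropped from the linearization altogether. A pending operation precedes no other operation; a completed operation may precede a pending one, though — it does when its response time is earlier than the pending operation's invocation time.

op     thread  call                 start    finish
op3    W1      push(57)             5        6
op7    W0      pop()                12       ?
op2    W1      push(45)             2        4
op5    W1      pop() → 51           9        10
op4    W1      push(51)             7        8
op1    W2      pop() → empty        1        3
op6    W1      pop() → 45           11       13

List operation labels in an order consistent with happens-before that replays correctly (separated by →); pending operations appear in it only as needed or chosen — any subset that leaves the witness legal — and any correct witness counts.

op1 → op2 → op3 → op4 → op5 → op7 → op6

after step 1 (op1 pop() → empty): stack <>
after step 2 (op2 push(45)): stack <45>
after step 3 (op3 push(57)): stack <45,57>
after step 4 (op4 push(51)): stack <45,57,51>
after step 5 (op5 pop() → 51): stack <45,57>
after step 6 (op7 pop() (pending, included)): stack <45>
after step 7 (op6 pop() → 45): stack <>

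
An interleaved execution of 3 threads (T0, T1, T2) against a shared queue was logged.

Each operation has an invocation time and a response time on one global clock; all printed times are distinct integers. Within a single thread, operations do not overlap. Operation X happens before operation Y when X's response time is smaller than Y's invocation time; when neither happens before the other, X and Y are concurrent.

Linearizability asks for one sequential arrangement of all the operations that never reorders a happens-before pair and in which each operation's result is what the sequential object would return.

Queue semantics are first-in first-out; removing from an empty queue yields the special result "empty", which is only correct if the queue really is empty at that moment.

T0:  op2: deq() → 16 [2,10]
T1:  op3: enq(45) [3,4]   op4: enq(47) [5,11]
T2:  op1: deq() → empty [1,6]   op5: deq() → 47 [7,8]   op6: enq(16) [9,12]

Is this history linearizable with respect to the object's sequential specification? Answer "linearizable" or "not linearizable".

through event 9 a valid linearization exists; event 10 (op2 responding at time 10) ends that
4 completed operations, 8 real-time-consistent orders — every queue replay fails
every completion of the 2 pending operations (op4, op6) was checked; none linearizes
sample order op1, op2, op3, op5 (pending dropped) stalls at step 2 — op2 deq() → 16 has no legal effect
sample order op1, op3, op2, op5 (pending dropped) stalls at step 3 — op2 deq() → 16 has no legal effect

not linearizable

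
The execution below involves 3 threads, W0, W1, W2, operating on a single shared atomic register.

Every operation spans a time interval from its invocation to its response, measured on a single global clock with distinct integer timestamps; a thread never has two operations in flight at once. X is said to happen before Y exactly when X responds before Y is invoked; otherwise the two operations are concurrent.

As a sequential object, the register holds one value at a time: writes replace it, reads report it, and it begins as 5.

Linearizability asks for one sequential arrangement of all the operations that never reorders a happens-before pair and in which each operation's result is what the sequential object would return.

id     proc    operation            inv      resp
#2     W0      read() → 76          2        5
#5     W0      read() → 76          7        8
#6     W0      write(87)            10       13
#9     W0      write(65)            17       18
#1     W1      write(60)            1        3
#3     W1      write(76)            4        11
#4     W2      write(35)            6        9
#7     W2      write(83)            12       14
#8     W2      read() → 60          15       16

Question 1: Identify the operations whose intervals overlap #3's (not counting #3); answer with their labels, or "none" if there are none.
Answer: #2, #4, #5, #6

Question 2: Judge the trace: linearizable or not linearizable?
events 1..15 are fine; event 16 — the response of #8 at time 16 — makes the prefix non-linearizable
the 8 completed operations admit 32 real-time orders; each fails the atomic register replay
sample order #1, #2, #3, #4, #5, #6, #7, #8 stalls at step 2 — #2 read() → 76 has no legal effect
sample order #1, #2, #3, #4, #5, #7, #6, #8 stalls at step 2 — #2 read() → 76 has no legal effect

not linearizable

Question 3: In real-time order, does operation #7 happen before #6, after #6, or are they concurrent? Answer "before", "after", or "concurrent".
Answer: concurrent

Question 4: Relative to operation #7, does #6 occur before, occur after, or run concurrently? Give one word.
Answer: concurrent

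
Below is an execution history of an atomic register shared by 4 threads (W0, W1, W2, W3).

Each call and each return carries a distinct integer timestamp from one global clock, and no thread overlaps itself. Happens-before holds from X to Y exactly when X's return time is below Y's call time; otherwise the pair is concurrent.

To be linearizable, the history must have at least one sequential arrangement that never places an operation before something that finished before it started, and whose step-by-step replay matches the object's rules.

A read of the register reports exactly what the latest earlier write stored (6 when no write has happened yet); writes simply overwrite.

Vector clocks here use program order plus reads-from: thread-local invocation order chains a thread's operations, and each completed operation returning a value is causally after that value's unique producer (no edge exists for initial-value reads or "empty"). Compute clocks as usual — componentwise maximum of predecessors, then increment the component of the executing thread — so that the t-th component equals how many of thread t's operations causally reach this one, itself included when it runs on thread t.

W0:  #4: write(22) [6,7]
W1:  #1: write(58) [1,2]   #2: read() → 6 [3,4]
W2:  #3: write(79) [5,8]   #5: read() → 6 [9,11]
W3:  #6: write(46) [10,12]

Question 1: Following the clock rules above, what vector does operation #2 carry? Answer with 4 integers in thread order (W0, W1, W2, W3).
(0, 2, 0, 0)

invoked at 10, #6 has no predecessors; its own W3 bump gives (0, 0, 0, 1)
invoked at 5, #3 has no predecessors; its own W2 bump gives (0, 0, 1, 0)
invoked at 1, #1 has no predecessors; its own W1 bump gives (0, 1, 0, 0)
invoked at 6, #4 has no predecessors; its own W0 bump gives (1, 0, 0, 0)
merge at #5 (invoked 9): VC(#3)=(0, 0, 1, 0), own-thread bump on W2 → (0, 0, 2, 0)
merge at #2 (invoked 3): VC(#1)=(0, 1, 0, 0), own-thread bump on W1 → (0, 2, 0, 0)
target: VC(#2) = (0, 2, 0, 0)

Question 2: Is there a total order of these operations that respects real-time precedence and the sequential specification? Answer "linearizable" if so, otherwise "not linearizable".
not linearizable

events 1..3 are fine; event 4 — the response of #2 at time 4 — makes the prefix non-linearizable
exactly one order of the 2 completed ops respects real time; the atomic register replay fails
take #1, #2: step 2 already fails, because #2 read() → 6 cannot occur there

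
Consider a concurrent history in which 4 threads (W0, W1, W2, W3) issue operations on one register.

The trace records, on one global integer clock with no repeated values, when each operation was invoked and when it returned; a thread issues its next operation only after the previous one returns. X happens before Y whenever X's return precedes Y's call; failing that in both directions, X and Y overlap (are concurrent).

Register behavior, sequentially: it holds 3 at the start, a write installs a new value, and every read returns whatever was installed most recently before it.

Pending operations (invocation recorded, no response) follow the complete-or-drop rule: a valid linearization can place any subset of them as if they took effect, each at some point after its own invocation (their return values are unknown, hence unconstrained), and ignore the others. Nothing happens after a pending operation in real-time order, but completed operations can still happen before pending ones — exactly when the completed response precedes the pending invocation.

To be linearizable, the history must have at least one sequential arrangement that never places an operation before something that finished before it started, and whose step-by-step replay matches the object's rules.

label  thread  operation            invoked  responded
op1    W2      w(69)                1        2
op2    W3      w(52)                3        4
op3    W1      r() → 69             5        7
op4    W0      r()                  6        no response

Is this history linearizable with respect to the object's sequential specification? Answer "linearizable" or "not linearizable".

not linearizable

already the first 7 events (up to op3's response at time 7) admit no linearization; the first 6 still do
exactly one order of the 3 completed ops respects real time; the register replay fails
no completion choice of the 1 pending operation (op4) rescues it — every subset was tried
for example op1, op2, op3 (pending dropped) fails at step 3: op3 r() → 69 is not legal there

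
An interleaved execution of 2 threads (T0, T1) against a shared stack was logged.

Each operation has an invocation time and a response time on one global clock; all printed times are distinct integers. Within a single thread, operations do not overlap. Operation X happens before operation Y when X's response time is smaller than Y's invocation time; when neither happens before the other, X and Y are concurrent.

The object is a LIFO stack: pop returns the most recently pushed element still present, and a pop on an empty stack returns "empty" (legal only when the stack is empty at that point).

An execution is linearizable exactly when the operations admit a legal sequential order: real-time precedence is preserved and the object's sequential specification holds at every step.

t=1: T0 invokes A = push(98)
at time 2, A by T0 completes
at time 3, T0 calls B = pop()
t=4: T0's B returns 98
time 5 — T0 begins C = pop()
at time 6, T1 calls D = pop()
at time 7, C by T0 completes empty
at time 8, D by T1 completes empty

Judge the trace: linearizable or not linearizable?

linearizable

one valid linearization: A, B, C, D
step 1: A push(98) — stack <98>
step 2: B pop() → 98 — stack <>
step 3: C pop() → empty — stack <>
step 4: D pop() → empty — stack <>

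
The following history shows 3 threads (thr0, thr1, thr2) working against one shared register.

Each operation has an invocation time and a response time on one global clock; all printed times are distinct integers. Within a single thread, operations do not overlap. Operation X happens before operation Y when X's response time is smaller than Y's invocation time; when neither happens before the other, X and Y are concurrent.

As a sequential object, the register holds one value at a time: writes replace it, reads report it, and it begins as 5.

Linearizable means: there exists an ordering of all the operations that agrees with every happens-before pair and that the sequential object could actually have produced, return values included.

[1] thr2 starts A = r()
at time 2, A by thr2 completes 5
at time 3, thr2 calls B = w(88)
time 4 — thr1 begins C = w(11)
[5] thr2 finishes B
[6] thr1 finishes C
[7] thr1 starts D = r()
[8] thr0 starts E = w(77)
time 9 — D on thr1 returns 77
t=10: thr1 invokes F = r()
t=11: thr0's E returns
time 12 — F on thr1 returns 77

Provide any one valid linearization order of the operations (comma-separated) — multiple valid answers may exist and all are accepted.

A, B, C, E, D, F

1. A r() → 5, leaving value 5
2. B w(88), leaving value 88
3. C w(11), leaving value 11
4. E w(77), leaving value 77
5. D r() → 77, leaving value 77
6. F r() → 77, leaving value 77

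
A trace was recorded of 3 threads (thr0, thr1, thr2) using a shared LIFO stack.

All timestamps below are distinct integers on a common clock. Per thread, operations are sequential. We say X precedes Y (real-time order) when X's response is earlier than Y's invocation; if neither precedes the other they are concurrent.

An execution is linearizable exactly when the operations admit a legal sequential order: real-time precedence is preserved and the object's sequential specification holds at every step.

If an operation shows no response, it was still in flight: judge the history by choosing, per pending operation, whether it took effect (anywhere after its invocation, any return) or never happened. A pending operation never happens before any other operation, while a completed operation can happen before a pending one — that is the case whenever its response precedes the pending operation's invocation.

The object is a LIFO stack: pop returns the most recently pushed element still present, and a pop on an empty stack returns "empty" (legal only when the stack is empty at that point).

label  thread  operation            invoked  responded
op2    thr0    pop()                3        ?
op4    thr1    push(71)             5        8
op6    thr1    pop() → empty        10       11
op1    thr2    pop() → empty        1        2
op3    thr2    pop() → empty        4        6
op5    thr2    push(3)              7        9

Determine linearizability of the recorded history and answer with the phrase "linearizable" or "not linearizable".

through event 10 a valid linearization exists; event 11 (op6 responding at time 11) ends that
real-time-consistent orders of the 5 completed operations: 3 — all fail the LIFO stack replay
completion choices over the 1 pending operation (op2) were checked; none helps
for example op1, op3, op4, op5, op6 (pending dropped) fails at step 5: op6 pop() → empty is not legal there
for example op1, op3, op5, op4, op6 (pending dropped) fails at step 5: op6 pop() → empty is not legal there

not linearizable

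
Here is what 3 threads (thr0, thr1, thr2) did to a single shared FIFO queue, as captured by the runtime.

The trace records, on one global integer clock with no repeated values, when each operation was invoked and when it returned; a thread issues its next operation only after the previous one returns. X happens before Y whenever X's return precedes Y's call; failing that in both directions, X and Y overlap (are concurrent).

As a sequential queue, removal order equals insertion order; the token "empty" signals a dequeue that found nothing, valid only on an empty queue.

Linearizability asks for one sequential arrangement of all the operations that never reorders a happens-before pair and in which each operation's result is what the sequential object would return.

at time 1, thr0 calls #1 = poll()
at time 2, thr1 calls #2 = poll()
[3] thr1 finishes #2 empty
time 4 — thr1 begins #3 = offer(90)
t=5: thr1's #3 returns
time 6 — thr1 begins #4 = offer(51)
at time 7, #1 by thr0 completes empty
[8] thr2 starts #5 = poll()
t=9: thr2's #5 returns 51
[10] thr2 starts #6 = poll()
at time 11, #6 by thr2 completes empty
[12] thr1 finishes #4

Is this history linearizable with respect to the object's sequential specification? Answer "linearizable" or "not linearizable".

cut after 8 events: linearizable; cut after 9 events (#5 responds, time 9): not linearizable
no legal order exists: 3 real-time-consistent candidates over 4 completed FIFO queue operations, all rejected
no completion choice of the 1 pending operation (#4) rescues it — every subset was tried
one such order, #1, #2, #3, #5 (pending dropped), breaks at step 4 where #5 poll() → 51 is illegal
one such order, #2, #1, #3, #5 (pending dropped), breaks at step 4 where #5 poll() → 51 is illegal

not linearizable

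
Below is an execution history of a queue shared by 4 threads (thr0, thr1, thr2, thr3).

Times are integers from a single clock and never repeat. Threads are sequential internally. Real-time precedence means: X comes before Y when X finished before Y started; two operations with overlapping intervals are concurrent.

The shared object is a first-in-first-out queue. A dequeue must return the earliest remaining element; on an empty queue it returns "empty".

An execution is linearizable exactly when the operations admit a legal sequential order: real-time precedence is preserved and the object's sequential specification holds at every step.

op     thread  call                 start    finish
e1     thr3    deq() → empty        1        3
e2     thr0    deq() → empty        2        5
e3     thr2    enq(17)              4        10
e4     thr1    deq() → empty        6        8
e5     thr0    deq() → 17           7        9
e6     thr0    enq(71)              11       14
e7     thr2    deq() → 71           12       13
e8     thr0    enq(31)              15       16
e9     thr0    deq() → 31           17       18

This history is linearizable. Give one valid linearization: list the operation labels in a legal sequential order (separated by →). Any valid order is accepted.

1. e1 deq() → empty, leaving queue <>
2. e2 deq() → empty, leaving queue <>
3. e3 enq(17), leaving queue <17>
4. e5 deq() → 17, leaving queue <>
5. e4 deq() → empty, leaving queue <>
6. e6 enq(71), leaving queue <71>
7. e7 deq() → 71, leaving queue <>
8. e8 enq(31), leaving queue <31>
9. e9 deq() → 31, leaving queue <>

e1 → e2 → e3 → e5 → e4 → e6 → e7 → e8 → e9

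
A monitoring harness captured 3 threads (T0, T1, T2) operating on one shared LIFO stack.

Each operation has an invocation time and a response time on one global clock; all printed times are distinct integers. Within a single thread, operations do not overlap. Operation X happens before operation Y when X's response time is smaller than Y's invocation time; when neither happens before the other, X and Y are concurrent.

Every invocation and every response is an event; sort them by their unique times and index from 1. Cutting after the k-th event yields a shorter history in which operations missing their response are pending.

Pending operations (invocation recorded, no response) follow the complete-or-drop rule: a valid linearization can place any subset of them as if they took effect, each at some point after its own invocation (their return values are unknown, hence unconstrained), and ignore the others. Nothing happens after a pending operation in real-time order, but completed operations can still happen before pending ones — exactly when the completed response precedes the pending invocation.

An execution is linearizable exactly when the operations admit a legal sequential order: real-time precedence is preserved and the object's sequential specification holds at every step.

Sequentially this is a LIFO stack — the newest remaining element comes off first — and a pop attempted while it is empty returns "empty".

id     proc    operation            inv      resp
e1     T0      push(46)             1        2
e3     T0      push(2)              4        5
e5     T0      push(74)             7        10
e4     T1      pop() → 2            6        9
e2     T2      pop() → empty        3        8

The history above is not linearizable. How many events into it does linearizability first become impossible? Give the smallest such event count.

events 1..7 are still linearizable — one witness is e1, e2, e3:
after step 1 (e1 push(46)): stack <46>
after step 2 (e2 pop() (pending, included)): stack <>
after step 3 (e3 push(2)): stack <2>
event 8 — e2's response, time 8 — after it, nothing linearizes
include/drop combinations of the 2 pending operations (e4, e5) were all tried; none helps
one such order, e1, e2, e3 (pending dropped), breaks at step 2 where e2 pop() → empty is illegal
one such order, e1, e3, e2 (pending dropped), breaks at step 3 where e2 pop() → empty is illegal

8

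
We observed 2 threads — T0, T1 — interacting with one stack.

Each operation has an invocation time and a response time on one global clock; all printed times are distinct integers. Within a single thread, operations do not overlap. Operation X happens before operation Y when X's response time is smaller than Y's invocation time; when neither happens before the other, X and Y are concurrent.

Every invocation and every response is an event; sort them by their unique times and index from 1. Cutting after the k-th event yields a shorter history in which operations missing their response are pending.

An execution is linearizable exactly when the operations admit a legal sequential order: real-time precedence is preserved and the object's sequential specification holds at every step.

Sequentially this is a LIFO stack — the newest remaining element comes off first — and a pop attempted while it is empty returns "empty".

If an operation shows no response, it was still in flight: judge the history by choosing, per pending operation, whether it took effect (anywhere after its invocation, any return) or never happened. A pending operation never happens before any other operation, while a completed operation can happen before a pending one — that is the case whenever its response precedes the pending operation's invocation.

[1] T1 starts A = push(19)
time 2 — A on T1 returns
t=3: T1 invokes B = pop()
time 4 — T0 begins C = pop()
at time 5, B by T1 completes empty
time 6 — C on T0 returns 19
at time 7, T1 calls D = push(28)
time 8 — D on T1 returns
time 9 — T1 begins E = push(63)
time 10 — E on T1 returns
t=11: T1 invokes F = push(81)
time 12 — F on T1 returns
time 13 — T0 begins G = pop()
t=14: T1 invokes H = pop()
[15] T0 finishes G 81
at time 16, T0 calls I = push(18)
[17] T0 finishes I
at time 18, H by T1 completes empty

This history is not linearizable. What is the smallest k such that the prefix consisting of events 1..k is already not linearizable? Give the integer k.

events 1..17 are still linearizable — one witness is A, C, B, D, E, F, G, H, I:
after step 1 (A push(19)): stack <19>
after step 2 (C pop() → 19): stack <>
after step 3 (B pop() → empty): stack <>
after step 4 (D push(28)): stack <28>
after step 5 (E push(63)): stack <28,63>
after step 6 (F push(81)): stack <28,63,81>
after step 7 (G pop() → 81): stack <28,63>
after step 8 (H pop() (pending, included)): stack <28>
after step 9 (I push(18)): stack <28,18>
once event 18 joins (H's response, time 18), exhaustive search finds no witness
sample order A, B, C, D, E, F, G, H, I stalls at step 2 — B pop() → empty has no legal effect
sample order A, B, C, D, E, F, G, I, H stalls at step 2 — B pop() → empty has no legal effect

18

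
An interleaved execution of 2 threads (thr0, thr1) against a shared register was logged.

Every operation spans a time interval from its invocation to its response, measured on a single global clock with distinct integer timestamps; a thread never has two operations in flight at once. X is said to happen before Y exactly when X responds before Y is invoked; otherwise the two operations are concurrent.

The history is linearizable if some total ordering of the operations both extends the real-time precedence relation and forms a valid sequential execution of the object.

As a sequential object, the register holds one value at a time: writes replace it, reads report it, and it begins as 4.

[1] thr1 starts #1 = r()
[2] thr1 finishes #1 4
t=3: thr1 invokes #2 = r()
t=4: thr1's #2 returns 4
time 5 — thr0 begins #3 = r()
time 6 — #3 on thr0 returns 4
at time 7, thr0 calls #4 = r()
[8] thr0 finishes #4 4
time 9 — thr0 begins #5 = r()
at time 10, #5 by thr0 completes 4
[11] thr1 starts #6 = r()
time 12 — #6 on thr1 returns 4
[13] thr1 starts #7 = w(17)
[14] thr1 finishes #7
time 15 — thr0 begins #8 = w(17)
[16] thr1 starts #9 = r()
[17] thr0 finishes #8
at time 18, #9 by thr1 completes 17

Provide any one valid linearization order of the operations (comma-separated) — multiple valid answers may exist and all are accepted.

#1, #2, #3, #4, #5, #6, #7, #8, #9

1. #1 r() → 4, leaving value 4
2. #2 r() → 4, leaving value 4
3. #3 r() → 4, leaving value 4
4. #4 r() → 4, leaving value 4
5. #5 r() → 4, leaving value 4
6. #6 r() → 4, leaving value 4
7. #7 w(17), leaving value 17
8. #8 w(17), leaving value 17
9. #9 r() → 17, leaving value 17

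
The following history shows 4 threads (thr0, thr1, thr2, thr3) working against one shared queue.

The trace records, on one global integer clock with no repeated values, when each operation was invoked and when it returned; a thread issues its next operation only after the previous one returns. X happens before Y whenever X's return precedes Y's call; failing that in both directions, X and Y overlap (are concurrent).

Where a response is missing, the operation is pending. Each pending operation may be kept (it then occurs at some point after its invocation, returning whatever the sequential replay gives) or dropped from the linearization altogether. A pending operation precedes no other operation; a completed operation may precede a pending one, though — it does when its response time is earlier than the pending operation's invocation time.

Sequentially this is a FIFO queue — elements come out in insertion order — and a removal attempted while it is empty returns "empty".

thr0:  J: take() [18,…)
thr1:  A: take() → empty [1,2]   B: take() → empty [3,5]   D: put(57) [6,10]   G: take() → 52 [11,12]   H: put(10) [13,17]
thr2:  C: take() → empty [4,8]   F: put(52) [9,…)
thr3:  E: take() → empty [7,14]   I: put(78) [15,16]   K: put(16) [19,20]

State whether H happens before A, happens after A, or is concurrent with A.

after

H spans [13,17], A spans [1,2]
resp(A)=2 < inv(H)=13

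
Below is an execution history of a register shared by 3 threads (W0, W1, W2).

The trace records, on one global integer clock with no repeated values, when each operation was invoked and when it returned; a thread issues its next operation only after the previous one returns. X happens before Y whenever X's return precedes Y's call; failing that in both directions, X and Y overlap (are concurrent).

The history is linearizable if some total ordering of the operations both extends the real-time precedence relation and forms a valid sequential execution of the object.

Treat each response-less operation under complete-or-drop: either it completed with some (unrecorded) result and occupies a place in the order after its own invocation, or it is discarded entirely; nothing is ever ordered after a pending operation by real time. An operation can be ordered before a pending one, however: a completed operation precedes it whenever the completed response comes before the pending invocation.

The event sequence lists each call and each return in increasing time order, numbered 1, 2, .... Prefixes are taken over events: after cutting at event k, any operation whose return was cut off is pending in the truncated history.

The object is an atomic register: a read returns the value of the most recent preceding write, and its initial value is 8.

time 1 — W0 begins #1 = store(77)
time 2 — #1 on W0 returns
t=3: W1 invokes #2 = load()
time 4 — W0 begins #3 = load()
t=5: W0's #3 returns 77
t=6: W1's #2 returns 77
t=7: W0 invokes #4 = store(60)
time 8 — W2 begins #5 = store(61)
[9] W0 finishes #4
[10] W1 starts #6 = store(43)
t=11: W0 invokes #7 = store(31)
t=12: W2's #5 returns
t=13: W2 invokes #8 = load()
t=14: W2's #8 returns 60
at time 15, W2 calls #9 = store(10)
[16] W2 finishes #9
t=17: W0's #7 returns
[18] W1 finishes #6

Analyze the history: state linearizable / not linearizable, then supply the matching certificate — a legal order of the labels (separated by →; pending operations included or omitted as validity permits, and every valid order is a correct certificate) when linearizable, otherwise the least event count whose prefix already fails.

step 1: #1 store(77) — value 77
step 2: #2 load() → 77 — value 77
step 3: #3 load() → 77 — value 77
step 4: #5 store(61) — value 61
step 5: #4 store(60) — value 60
step 6: #8 load() → 60 — value 60
step 7: #6 store(43) — value 43
step 8: #7 store(31) — value 31
step 9: #9 store(10) — value 10

linearizable — witness: #1 → #2 → #3 → #5 → #4 → #8 → #6 → #7 → #9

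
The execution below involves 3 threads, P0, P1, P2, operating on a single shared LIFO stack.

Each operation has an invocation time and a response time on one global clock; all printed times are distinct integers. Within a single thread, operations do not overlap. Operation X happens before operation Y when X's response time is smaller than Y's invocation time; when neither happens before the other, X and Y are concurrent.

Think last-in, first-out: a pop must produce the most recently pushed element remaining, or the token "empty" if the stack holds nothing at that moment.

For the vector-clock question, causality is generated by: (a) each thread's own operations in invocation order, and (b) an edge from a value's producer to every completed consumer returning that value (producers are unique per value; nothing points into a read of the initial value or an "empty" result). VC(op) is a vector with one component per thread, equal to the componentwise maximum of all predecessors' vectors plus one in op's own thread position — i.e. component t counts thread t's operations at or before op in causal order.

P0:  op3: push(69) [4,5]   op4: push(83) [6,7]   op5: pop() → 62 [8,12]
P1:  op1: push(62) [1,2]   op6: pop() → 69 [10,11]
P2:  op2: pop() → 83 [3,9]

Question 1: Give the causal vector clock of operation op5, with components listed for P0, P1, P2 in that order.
Answer: (3, 1, 0)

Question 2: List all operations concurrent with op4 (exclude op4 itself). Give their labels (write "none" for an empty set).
Answer: op2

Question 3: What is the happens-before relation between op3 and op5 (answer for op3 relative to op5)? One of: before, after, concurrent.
Answer: before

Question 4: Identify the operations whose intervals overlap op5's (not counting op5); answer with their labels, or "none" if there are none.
Answer: op2, op6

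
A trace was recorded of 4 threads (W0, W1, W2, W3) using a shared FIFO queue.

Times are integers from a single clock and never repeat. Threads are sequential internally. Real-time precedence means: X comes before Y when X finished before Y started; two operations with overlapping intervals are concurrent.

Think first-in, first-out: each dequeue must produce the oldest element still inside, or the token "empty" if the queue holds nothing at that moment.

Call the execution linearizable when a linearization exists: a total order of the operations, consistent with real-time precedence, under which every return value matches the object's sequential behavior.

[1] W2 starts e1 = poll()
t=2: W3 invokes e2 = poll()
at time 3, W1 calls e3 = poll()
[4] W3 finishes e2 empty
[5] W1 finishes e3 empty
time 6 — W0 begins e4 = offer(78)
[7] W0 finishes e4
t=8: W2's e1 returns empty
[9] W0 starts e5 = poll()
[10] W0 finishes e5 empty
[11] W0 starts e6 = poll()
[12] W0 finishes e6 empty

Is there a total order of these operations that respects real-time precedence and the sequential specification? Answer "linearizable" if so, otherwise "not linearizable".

not linearizable

cut after 9 events: linearizable; cut after 10 events (e5 responds, time 10): not linearizable
checked exhaustively: 8 real-time-consistent orders of 5 completed operations, zero legal FIFO queue replays
e.g. e1, e2, e3, e4, e5: illegal at step 5, since e5 poll() → empty cannot apply there
e.g. e1, e3, e2, e4, e5: illegal at step 5, since e5 poll() → empty cannot apply there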